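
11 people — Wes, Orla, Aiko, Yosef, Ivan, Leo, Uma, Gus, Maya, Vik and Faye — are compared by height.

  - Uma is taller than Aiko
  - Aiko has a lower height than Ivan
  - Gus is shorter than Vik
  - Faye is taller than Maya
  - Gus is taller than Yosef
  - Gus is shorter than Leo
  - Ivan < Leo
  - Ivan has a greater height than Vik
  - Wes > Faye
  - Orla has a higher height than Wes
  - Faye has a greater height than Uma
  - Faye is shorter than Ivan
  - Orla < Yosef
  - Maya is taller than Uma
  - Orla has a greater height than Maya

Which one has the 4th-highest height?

Gus

Piecing the relations together gives one ordering: Aiko < Uma < Maya < Faye < Wes < Orla < Yosef < Gus < Vik < Ivan < Leo.
Counting 4 from the largest end gives Gus.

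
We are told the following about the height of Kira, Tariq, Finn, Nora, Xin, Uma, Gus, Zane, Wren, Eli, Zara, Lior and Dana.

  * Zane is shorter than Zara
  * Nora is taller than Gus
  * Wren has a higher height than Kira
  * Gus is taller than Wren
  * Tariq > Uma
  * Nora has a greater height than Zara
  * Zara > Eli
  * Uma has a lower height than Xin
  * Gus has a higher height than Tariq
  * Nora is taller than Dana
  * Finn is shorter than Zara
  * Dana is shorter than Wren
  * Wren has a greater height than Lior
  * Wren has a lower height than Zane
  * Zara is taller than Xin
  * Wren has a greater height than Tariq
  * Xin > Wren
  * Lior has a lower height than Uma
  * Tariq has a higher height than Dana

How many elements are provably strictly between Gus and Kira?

1

The relations place Kira below Gus. An element lies strictly between them when it is forced above Kira and also forced below Gus.
Above Kira: {Wren, Xin, Zane, Zara, Nora}. Below Gus: {Lior, Dana, Uma, Tariq, Wren}.
Intersection: {Wren} — 1.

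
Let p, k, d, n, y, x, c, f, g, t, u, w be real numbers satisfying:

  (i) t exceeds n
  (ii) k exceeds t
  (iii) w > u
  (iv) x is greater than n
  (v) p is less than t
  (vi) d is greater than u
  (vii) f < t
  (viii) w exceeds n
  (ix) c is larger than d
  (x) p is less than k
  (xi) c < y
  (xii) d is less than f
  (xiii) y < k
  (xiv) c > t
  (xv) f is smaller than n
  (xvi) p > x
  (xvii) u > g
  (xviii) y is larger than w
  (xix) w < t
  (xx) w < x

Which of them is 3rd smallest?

Chaining the given pairs: g < u < d < f < n < w < x < p < t < c < y < k.
Counting 3 from the smallest end gives d.

d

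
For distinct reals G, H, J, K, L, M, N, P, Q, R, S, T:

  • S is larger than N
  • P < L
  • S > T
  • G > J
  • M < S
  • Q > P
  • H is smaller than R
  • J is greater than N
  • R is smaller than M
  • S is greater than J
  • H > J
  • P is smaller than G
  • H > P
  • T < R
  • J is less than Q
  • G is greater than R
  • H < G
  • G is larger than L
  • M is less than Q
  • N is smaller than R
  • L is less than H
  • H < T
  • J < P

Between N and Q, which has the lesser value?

Chaining the given relations: N < J < P < L < H < T < R < M < Q.
So N < Q; N is the smaller of the two.

N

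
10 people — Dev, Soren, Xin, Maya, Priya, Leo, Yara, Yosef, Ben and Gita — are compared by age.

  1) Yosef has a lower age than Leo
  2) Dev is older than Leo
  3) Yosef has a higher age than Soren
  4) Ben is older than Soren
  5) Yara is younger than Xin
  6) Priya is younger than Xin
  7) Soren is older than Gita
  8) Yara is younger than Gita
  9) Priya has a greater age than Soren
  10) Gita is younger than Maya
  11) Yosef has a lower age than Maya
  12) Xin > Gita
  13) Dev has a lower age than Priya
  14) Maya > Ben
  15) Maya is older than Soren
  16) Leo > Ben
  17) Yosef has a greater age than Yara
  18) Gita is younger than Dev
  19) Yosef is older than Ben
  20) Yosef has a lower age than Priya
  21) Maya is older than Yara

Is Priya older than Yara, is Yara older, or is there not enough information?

Priya

The relevant relations are Yara < Gita; Gita < Soren; Soren < Ben; Ben < Yosef; Yosef < Leo; Leo < Dev; Dev < Priya.
Together: Yara < Gita < Soren < Ben < Yosef < Leo < Dev < Priya.
So Priya is older.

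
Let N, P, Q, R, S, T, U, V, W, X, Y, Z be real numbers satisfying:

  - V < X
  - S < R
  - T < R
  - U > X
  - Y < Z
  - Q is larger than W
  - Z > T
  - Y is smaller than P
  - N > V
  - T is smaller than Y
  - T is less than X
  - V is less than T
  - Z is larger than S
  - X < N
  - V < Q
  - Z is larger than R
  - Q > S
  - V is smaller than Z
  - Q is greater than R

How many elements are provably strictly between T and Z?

The relations place T below Z. An element lies strictly between them when it is forced above T and also forced below Z.
Above T: {Y, X, R, U, Q, N, P}. Below Z: {V, S, Y, R}.
Intersection: {Y, R} — 2.

2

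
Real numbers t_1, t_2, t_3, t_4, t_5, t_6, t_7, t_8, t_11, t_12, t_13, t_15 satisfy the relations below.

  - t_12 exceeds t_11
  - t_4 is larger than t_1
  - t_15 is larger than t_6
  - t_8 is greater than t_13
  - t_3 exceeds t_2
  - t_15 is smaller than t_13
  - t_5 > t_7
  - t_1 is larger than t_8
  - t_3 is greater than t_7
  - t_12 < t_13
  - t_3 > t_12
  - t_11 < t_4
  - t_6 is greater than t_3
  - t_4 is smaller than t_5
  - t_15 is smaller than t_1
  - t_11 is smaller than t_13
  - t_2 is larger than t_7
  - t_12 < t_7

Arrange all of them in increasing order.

Nothing is placed below t_11, so it is least; from there t_11 < t_12; t_12 < t_7; t_7 < t_2; t_2 < t_3; t_3 < t_6; t_6 < t_15; t_15 < t_13; t_13 < t_8; t_8 < t_1; t_1 < t_4; t_4 < t_5, each given directly.

t_11 < t_12 < t_7 < t_2 < t_3 < t_6 < t_15 < t_13 < t_8 < t_1 < t_4 < t_5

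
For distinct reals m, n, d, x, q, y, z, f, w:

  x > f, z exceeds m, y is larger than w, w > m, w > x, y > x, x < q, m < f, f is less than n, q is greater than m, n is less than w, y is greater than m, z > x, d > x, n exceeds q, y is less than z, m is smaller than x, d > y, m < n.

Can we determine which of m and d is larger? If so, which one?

m < f and f < x give m < x.
With x < q: m < f < x < q.
Then q < n extends the chain to n.
Then n < w extends the chain to w.
With w < y: m < f < x < q < n < w < y.
With y < d: m < f < x < q < n < w < y < d.
So d is larger.

d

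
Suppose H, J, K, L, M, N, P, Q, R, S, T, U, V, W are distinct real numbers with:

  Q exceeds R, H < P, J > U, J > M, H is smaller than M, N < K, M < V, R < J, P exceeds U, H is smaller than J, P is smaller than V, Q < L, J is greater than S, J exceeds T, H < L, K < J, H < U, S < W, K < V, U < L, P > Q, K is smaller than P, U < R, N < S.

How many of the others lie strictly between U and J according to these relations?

1

Chaining upward from U reaches: R, Q, P, L, V.
Chaining downward from J reaches: H, N, K, M, R, S, T.
Strictly between U and J are those in both lists: R — 1 element.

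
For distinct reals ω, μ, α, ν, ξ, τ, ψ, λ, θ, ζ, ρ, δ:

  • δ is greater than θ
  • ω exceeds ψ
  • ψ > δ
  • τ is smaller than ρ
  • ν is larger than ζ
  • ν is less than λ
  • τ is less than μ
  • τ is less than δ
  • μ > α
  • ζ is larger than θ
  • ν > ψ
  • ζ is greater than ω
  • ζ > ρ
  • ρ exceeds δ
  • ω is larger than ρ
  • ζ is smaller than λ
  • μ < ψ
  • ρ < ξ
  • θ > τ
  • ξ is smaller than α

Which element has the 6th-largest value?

Chaining the given pairs: τ < θ < δ < ρ < ξ < α < μ < ψ < ω < ζ < ν < λ.
Counting 6 from the largest end gives μ.

μ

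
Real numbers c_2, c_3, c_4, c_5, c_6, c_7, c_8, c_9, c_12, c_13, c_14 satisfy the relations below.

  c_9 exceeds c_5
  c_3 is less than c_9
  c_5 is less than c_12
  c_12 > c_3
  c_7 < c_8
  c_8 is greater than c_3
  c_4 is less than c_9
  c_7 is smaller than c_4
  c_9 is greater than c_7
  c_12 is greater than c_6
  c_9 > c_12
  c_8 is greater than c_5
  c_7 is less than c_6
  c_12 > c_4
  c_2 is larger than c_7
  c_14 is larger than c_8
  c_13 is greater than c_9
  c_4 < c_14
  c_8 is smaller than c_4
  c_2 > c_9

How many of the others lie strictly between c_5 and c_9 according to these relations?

3

The relations place c_5 below c_9. An element lies strictly between them when it is forced above c_5 and also forced below c_9.
Above c_5: {c_8, c_4, c_12, c_13, c_2, c_14}. Below c_9: {c_7, c_3, c_8, c_6, c_4, c_12}.
Intersection: {c_8, c_4, c_12} — 3.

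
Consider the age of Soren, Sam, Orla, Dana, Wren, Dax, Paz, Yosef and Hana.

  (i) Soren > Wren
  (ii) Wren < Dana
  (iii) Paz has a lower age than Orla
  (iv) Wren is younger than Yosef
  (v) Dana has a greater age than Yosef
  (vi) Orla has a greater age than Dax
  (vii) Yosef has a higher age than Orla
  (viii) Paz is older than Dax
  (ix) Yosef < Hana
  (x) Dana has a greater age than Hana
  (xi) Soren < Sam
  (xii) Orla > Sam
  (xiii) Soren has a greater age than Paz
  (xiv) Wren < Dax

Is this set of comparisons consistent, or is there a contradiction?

consistent

The single ordering Wren < Dax < Paz < Soren < Sam < Orla < Yosef < Hana < Dana satisfies every listed relation, so no contradiction arises.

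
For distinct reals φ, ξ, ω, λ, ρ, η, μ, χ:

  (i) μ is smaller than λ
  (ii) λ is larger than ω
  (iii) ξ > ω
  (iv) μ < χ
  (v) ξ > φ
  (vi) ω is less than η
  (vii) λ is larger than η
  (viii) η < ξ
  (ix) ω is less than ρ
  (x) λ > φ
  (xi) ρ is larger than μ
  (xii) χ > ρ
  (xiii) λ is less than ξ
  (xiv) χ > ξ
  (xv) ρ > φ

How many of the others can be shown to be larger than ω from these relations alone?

The elements the relations force above ω are η, ρ, λ, ξ, χ — no chain reaches any other.
That is 5.

5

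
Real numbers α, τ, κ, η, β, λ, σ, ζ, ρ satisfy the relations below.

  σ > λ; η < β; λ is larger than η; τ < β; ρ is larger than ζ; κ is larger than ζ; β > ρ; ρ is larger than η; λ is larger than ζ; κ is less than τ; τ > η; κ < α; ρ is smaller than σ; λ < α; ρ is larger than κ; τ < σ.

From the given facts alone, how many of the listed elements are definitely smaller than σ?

6

The elements the relations force below σ are ζ, η, λ, κ, τ, ρ — no chain reaches any other.
That is 6.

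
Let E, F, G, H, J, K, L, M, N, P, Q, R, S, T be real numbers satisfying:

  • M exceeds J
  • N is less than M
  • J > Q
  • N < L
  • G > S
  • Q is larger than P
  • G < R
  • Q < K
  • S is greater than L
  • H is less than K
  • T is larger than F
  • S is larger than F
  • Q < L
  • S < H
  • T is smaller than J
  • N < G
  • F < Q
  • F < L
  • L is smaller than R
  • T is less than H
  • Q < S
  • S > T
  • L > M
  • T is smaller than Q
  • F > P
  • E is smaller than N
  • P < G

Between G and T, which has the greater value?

Following the relations from T: T < Q < J < M < L < S < G.
So T < G; G is the larger of the two.

G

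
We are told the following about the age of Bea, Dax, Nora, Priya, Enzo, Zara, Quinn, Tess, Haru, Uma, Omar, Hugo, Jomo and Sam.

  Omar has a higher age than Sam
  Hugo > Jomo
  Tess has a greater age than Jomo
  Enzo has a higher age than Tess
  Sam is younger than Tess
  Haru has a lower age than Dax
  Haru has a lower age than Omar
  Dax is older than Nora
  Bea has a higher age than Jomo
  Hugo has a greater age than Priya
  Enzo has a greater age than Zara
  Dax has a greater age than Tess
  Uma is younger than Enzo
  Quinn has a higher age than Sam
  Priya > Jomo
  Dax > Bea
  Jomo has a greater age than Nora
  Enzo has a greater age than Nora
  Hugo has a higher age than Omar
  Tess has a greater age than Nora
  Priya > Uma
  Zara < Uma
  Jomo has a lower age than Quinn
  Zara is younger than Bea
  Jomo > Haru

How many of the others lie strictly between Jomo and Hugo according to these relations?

The relations place Jomo below Hugo. An element lies strictly between them when it is forced above Jomo and also forced below Hugo.
Above Jomo: {Bea, Tess, Enzo, Quinn, Priya, Dax}. Below Hugo: {Zara, Haru, Nora, Uma, Sam, Priya, Omar}.
Intersection: {Priya} — 1.

1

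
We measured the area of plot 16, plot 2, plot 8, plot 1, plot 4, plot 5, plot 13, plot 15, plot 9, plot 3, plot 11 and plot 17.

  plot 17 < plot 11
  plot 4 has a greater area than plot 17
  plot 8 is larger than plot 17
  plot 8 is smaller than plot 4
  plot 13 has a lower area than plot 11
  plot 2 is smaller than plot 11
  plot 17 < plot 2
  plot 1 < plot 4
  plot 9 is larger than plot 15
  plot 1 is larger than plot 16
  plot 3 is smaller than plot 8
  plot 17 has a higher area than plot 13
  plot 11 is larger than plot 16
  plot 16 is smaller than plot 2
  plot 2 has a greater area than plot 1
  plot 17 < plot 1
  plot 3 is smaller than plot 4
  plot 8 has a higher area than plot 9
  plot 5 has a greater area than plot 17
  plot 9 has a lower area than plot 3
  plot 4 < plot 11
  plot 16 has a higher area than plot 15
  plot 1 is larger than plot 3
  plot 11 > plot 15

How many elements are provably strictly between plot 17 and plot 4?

2

Chaining upward from plot 17 reaches: plot 8, plot 5, plot 1, plot 2, plot 11.
Chaining downward from plot 4 reaches: plot 15, plot 9, plot 3, plot 16, plot 13, plot 8, plot 1.
Strictly between plot 17 and plot 4 are those in both lists: plot 8, plot 1 — 2 elements.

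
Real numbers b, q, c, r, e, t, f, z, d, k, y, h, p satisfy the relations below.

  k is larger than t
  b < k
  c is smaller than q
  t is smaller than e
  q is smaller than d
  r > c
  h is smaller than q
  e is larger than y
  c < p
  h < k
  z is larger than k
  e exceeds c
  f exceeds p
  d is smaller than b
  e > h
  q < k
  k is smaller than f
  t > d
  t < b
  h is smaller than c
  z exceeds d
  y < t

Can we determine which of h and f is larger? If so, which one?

f

The relevant relations are h < c; c < q; q < d; d < t; t < b; b < k; k < f.
Together: h < c < q < d < t < b < k < f.
So f is larger.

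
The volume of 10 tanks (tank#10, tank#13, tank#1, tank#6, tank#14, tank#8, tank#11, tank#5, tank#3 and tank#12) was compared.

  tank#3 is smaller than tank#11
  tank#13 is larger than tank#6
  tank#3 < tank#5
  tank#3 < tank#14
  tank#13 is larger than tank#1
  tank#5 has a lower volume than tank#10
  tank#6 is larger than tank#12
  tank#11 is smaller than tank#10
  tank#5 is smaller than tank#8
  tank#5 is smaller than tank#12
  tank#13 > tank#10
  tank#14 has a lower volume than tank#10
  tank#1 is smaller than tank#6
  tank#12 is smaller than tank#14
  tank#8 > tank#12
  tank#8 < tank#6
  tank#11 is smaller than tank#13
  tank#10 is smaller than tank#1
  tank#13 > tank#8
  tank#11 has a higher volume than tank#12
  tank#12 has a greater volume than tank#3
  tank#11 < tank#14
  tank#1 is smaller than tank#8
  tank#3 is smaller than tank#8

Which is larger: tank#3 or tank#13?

Following the relations from tank#3: tank#3 < tank#5 < tank#12 < tank#11 < tank#14 < tank#10 < tank#1 < tank#8 < tank#6 < tank#13.
So tank#3 < tank#13; tank#13 is the larger of the two.

tank#13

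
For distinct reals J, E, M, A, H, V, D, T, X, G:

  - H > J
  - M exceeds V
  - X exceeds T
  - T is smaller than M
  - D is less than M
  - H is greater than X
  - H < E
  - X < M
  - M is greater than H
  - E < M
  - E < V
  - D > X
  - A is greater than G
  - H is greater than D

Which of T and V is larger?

The relevant relations are T < X; X < D; D < H; H < E; E < V.
Chaining these gives T < X < D < H < E < V.
So T < V; V is the larger of the two.

V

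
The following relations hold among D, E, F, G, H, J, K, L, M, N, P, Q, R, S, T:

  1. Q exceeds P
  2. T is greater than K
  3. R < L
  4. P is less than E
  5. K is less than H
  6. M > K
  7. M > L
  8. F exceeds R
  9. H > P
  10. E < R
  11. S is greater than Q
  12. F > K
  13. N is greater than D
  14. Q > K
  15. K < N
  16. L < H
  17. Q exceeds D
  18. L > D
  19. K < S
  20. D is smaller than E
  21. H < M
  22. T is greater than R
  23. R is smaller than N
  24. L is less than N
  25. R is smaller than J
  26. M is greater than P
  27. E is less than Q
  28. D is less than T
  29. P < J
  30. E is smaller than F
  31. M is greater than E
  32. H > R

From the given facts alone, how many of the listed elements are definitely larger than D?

The elements the relations force above D are E, R, L, J, N, H, F, T, Q, M, S — no chain reaches any other.
That is 11.

11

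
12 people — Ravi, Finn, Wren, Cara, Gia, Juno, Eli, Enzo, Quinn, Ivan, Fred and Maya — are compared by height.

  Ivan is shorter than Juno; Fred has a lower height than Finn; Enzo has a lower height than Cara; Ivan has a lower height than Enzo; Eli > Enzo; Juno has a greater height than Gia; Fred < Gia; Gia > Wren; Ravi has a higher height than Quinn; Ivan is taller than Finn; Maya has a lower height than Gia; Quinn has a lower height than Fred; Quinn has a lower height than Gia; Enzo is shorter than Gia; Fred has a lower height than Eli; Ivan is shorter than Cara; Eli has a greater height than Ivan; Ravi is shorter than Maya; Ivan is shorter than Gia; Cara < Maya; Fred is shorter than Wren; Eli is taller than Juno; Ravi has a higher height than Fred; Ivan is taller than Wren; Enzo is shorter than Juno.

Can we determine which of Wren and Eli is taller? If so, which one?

Wren < Ivan and Ivan < Enzo give Wren < Enzo.
Then Enzo < Cara extends the chain to Cara.
Then Cara < Maya extends the chain to Maya.
With Maya < Gia: Wren < Ivan < Enzo < Cara < Maya < Gia.
With Gia < Juno: Wren < Ivan < Enzo < Cara < Maya < Gia < Juno.
With Juno < Eli: Wren < Ivan < Enzo < Cara < Maya < Gia < Juno < Eli.
So Eli is taller.

Eli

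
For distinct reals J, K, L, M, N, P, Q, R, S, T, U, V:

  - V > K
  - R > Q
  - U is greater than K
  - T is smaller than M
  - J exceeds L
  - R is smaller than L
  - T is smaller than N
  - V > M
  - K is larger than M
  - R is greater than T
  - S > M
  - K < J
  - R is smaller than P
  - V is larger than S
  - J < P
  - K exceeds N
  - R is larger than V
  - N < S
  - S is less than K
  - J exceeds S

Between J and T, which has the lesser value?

The relevant relations are T < M; M < S; S < K; K < V; V < R; R < L; L < J.
Together: T < M < S < K < V < R < L < J.
So T < J; T is the smaller of the two.

T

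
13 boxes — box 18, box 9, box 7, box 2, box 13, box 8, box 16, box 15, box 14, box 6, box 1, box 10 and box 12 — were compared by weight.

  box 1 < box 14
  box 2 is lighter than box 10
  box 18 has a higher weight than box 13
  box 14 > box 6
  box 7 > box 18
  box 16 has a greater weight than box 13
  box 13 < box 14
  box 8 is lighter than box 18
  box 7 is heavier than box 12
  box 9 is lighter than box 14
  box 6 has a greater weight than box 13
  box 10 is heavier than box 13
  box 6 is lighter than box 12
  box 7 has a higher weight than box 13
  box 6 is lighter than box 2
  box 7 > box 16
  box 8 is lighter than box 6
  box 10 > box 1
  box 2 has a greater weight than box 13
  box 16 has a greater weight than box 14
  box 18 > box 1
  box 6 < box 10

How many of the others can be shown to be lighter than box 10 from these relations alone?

5

Directly below box 10: box 1, box 13, box 6, box 2.
One step further: box 8 (5 so far).
No other element is forced below box 10 by the given relations, so the count is 5.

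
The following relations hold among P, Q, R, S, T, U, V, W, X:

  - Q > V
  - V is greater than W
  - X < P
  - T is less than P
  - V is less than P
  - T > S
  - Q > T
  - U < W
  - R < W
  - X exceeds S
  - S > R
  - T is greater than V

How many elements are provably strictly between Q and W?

Chaining upward from W reaches: V, T, P.
Chaining downward from Q reaches: R, U, V, S, T.
Strictly between W and Q are those in both lists: V, T — 2 elements.

2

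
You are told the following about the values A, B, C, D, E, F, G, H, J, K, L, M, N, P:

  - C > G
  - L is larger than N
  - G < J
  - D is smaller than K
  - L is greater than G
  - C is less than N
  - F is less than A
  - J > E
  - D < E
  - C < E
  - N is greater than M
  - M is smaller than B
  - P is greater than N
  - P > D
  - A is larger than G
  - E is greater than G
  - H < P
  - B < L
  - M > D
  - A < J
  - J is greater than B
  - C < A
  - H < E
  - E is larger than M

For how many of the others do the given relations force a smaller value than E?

The elements the relations force below E are D, M, G, C, H — no chain reaches any other.
That is 5.

5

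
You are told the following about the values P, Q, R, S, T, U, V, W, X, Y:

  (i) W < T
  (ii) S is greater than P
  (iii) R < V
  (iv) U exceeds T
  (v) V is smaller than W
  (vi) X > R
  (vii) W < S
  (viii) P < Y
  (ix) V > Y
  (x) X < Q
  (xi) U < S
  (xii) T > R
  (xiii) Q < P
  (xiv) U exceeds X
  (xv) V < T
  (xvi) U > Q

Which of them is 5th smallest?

Y

The consecutive relations fix a unique order: R < X < Q < P < Y < V < W < T < U < S.
Counting 5 from the smallest end gives Y.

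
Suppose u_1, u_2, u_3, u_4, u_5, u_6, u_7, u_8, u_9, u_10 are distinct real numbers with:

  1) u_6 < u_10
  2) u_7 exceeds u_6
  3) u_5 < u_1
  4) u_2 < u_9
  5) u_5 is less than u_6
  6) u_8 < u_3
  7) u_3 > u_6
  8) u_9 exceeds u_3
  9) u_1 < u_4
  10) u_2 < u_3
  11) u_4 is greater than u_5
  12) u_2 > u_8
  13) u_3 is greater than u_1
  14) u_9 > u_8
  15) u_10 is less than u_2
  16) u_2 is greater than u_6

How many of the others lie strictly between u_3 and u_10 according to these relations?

Chaining upward from u_10 reaches: u_2, u_9.
Chaining downward from u_3 reaches: u_5, u_6, u_8, u_2, u_1.
Strictly between u_10 and u_3 are those in both lists: u_2 — 1 element.

1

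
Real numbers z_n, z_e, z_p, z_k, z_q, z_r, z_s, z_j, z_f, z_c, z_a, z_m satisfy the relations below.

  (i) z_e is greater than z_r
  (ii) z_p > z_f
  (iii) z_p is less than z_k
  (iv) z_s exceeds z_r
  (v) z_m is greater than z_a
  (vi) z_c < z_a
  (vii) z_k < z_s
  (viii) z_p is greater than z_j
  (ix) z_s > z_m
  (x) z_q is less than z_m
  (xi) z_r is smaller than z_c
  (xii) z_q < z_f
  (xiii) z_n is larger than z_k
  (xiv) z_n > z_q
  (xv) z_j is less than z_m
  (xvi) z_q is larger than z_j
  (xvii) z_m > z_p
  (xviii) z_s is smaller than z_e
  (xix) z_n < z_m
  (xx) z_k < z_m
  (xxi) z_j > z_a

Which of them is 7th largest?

z_f

Piecing the relations together gives one ordering: z_r < z_c < z_a < z_j < z_q < z_f < z_p < z_k < z_n < z_m < z_s < z_e.
The 7th largest is z_f.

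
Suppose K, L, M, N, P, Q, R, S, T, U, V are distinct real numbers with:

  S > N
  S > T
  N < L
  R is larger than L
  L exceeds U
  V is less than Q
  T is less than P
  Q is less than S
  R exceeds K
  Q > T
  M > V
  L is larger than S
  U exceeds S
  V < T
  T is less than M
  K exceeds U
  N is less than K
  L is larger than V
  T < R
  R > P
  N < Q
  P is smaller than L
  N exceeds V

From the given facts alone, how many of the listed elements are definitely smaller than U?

5

From U the given relations immediately reach S.
From those, T, N, Q — 4 in total.
From those, V — 5 in total.
No other element is forced below U by the given relations, so the count is 5.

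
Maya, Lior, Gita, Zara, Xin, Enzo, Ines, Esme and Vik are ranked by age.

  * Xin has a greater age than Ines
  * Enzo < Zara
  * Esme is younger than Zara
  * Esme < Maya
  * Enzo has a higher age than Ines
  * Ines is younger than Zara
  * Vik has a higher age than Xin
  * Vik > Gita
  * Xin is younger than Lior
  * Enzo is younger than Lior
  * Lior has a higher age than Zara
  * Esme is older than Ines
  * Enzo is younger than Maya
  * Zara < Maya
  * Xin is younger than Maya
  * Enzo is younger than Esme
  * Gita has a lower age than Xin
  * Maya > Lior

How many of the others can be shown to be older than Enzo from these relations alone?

4

Directly above Enzo: Esme, Zara, Lior, Maya.
No other element is forced above Enzo by the given relations, so the count is 4.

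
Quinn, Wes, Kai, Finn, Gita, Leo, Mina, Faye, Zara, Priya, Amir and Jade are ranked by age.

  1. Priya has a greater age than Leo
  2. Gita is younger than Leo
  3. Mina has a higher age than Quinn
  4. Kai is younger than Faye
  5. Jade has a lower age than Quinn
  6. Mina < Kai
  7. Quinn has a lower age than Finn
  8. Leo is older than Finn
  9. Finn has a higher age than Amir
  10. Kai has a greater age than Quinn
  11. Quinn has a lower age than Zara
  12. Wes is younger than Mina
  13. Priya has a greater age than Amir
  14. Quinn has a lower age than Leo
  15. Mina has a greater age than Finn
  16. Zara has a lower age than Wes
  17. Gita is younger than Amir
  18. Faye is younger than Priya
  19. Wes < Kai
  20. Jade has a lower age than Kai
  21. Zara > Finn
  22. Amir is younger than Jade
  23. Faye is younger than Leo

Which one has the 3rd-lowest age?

Jade

Chaining the given pairs: Gita < Amir < Jade < Quinn < Finn < Zara < Wes < Mina < Kai < Faye < Leo < Priya.
The 3rd smallest is Jade.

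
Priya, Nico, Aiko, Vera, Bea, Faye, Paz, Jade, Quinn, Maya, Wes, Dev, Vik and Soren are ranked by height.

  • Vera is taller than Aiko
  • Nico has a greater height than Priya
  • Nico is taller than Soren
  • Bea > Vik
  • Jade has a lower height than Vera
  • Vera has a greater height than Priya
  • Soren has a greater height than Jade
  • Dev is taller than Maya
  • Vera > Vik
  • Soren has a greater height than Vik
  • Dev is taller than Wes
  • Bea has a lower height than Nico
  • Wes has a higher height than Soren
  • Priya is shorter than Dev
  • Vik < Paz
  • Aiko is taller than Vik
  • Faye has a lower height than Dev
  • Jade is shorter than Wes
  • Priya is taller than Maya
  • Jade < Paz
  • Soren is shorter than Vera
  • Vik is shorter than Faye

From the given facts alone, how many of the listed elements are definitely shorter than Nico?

The elements the relations force below Nico are Vik, Bea, Maya, Priya, Jade, Soren — no chain reaches any other.
That is 6.

6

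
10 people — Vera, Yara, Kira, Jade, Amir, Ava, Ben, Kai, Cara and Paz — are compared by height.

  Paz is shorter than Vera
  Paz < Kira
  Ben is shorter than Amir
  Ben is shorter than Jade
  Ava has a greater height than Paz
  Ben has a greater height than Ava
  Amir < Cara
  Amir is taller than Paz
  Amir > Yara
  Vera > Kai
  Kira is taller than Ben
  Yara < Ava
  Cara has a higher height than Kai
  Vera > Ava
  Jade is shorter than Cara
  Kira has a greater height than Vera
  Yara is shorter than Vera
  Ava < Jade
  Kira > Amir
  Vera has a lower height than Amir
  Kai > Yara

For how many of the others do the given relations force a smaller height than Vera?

4

Directly below Vera: Yara, Paz, Kai, Ava.
Nothing else is reachable below Vera; 4 in all.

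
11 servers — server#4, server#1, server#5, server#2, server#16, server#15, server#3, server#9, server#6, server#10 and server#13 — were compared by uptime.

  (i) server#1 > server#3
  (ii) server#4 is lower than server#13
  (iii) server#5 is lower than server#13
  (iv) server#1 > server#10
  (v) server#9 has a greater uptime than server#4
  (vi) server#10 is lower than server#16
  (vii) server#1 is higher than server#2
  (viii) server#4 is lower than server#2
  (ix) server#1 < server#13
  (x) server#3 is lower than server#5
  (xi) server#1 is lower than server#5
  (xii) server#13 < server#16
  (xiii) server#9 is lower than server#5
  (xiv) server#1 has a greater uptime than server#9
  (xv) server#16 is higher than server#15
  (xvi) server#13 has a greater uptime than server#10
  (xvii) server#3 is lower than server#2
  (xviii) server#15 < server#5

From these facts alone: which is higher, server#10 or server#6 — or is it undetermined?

Following every chain through server#6: nothing is chained to server#6.
server#10 is not reached, and no chain runs the other way from server#10 to server#6.
So the given relations leave the order of server#6 and server#10 undetermined.

undetermined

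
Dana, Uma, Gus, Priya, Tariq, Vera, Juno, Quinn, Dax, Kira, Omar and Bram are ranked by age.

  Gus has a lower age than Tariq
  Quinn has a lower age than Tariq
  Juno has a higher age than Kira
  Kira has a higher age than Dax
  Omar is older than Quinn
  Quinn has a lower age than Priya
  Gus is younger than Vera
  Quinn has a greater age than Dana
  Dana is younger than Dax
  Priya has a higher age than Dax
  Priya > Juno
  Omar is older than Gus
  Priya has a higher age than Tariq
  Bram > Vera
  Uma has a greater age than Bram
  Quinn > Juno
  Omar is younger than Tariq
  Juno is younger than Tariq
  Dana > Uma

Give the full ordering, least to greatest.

The consecutive links are each given: Gus < Vera; Vera < Bram; Bram < Uma; Uma < Dana; Dana < Dax; Dax < Kira; Kira < Juno; Juno < Quinn; Quinn < Omar; Omar < Tariq; Tariq < Priya.

Gus < Vera < Bram < Uma < Dana < Dax < Kira < Juno < Quinn < Omar < Tariq < Priya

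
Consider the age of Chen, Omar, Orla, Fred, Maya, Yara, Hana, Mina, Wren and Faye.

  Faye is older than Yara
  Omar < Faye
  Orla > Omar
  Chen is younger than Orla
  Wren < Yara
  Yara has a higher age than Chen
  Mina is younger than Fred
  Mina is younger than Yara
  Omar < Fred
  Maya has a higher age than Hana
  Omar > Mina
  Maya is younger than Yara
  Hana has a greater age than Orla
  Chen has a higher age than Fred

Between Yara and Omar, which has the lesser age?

Omar

Chaining the given relations: Omar < Fred < Chen < Orla < Hana < Maya < Yara.
So Omar < Yara; Omar is the younger of the two.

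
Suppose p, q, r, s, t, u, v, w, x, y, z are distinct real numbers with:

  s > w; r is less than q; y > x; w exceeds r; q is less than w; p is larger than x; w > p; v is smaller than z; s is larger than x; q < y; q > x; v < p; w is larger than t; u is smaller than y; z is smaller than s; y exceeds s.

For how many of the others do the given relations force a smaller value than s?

The elements the relations force below s are x, v, z, r, t, p, q, w — no chain reaches any other.
That is 8.

8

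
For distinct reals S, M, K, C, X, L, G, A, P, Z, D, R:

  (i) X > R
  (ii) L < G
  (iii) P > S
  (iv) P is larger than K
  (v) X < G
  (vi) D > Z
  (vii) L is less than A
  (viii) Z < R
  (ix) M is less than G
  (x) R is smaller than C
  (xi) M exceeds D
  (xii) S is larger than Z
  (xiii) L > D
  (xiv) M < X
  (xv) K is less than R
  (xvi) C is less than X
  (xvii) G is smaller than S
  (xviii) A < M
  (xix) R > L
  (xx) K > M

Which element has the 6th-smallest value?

Piecing the relations together gives one ordering: Z < D < L < A < M < K < R < C < X < G < S < P.
Counting 6 from the smallest end gives K.

K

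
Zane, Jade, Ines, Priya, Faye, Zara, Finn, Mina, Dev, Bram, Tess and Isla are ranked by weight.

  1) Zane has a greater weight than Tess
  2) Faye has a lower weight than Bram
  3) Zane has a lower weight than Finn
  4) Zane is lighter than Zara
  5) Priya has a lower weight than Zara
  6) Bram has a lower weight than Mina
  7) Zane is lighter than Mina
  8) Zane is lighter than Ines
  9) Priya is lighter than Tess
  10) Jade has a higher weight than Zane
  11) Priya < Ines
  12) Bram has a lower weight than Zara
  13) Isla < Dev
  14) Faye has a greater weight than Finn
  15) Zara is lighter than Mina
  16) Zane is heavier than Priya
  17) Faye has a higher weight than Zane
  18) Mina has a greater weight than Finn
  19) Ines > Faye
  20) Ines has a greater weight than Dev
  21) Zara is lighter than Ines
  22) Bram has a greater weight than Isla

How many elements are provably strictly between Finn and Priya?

2

Chaining upward from Priya reaches: Tess, Zane, Faye, Jade, Bram, Zara, Ines, Mina.
Chaining downward from Finn reaches: Tess, Zane.
Strictly between Priya and Finn are those in both lists: Tess, Zane — 2 elements.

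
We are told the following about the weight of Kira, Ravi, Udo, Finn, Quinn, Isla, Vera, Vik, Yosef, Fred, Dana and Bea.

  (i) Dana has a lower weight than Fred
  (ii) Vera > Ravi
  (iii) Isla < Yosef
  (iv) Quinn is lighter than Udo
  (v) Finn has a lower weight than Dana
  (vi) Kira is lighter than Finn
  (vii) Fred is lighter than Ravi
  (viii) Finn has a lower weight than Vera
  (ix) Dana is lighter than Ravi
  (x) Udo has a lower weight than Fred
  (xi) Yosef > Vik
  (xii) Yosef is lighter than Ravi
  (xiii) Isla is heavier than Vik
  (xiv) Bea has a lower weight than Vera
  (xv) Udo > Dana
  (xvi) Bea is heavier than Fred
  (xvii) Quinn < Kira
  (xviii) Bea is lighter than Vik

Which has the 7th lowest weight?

Bea

Chaining the given pairs: Quinn < Kira < Finn < Dana < Udo < Fred < Bea < Vik < Isla < Yosef < Ravi < Vera.
Counting 7 from the smallest end gives Bea.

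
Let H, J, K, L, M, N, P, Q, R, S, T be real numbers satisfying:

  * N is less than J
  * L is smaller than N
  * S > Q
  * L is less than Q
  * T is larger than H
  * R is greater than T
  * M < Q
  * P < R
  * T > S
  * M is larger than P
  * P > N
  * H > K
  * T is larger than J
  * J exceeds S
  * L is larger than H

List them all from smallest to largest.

Each adjacent pair is fixed by a given relation: K < H; H < L; L < N; N < P; P < M; M < Q; Q < S; S < J; J < T; T < R. Chaining them end to end gives the full order.

K < H < L < N < P < M < Q < S < J < T < R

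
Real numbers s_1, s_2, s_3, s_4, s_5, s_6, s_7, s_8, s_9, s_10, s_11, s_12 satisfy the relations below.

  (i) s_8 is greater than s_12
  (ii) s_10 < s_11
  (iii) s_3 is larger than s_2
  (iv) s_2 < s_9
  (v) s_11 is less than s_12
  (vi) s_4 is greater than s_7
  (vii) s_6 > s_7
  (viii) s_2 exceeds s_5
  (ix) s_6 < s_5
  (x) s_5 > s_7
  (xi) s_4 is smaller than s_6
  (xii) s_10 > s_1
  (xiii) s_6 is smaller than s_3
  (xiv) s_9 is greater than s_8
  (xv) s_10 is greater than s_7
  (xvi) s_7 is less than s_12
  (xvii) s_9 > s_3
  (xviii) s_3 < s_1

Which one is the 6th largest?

s_1

Piecing the relations together gives one ordering: s_7 < s_4 < s_6 < s_5 < s_2 < s_3 < s_1 < s_10 < s_11 < s_12 < s_8 < s_9.
Counting 6 from the largest end gives s_1.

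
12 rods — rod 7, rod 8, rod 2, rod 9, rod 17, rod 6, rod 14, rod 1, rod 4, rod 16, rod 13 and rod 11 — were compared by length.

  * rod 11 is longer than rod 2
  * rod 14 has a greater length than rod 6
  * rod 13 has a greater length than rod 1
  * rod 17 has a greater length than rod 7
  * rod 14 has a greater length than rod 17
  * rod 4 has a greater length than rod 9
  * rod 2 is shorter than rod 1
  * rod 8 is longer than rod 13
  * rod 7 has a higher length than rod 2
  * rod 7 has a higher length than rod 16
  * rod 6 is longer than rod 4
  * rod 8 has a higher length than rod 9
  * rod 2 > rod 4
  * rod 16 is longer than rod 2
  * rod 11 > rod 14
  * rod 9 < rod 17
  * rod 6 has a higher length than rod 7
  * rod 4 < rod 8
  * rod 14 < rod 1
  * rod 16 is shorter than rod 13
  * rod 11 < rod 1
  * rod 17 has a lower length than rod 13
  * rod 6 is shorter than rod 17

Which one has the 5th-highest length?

The consecutive relations fix a unique order: rod 9 < rod 4 < rod 2 < rod 16 < rod 7 < rod 6 < rod 17 < rod 14 < rod 11 < rod 1 < rod 13 < rod 8.
Counting 5 from the largest end gives rod 14.

rod 14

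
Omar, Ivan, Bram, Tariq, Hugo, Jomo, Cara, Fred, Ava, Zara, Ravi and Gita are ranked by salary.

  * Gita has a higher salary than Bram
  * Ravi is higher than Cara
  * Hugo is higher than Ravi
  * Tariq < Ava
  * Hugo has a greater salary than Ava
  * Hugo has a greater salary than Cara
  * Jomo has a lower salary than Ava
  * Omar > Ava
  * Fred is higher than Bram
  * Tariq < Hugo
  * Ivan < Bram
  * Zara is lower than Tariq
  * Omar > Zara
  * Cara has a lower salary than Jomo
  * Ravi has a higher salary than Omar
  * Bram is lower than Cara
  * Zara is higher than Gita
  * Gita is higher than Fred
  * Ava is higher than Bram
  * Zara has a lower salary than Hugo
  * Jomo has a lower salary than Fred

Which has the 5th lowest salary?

Chaining the given pairs: Ivan < Bram < Cara < Jomo < Fred < Gita < Zara < Tariq < Ava < Omar < Ravi < Hugo.
The 5th smallest is Fred.

Fred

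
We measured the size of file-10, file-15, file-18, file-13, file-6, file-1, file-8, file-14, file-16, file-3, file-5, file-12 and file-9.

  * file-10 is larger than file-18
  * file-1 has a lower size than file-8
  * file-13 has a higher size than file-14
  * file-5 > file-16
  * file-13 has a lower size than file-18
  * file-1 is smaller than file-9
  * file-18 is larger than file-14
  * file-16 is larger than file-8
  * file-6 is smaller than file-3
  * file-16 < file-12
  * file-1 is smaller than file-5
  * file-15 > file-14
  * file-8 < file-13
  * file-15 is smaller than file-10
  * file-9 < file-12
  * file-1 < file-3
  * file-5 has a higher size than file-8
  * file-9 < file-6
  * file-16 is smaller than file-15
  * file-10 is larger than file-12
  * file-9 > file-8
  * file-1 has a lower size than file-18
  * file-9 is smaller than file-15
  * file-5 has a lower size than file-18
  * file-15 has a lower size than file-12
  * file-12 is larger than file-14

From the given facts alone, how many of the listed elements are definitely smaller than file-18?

6

The elements the relations force below file-18 are file-14, file-1, file-8, file-16, file-5, file-13 — no chain reaches any other.
That is 6.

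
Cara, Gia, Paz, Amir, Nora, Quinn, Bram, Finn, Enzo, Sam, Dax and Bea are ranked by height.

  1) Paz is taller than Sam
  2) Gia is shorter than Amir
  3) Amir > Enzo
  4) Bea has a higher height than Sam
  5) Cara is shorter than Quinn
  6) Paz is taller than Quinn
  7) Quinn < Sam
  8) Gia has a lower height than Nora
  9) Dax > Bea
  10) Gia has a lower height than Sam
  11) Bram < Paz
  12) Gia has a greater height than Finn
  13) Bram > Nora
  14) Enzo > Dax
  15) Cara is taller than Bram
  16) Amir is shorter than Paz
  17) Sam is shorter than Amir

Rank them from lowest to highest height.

Finn < Gia < Nora < Bram < Cara < Quinn < Sam < Bea < Dax < Enzo < Amir < Paz

The consecutive links are each given: Finn < Gia; Gia < Nora; Nora < Bram; Bram < Cara; Cara < Quinn; Quinn < Sam; Sam < Bea; Bea < Dax; Dax < Enzo; Enzo < Amir; Amir < Paz.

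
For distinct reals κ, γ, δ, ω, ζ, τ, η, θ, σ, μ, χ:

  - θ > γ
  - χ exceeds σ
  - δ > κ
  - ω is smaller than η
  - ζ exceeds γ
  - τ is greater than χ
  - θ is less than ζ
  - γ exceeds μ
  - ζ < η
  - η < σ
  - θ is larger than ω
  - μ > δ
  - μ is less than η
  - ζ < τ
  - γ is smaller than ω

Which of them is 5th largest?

The consecutive relations fix a unique order: κ < δ < μ < γ < ω < θ < ζ < η < σ < χ < τ.
The 5th largest is ζ.

ζ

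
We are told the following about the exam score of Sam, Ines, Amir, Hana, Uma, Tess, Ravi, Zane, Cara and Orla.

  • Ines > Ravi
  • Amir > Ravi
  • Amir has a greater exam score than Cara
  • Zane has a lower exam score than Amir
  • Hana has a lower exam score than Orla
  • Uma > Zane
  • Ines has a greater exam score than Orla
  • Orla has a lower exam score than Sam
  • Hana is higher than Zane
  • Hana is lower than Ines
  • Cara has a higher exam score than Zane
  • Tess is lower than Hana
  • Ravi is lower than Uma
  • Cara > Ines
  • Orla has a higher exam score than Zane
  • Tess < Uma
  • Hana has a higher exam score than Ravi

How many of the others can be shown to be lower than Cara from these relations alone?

Directly below Cara: Zane, Ines.
One step further: Ravi, Hana, Orla (5 so far).
One step further: Tess (6 so far).
No other element is forced below Cara by the given relations, so the count is 6.

6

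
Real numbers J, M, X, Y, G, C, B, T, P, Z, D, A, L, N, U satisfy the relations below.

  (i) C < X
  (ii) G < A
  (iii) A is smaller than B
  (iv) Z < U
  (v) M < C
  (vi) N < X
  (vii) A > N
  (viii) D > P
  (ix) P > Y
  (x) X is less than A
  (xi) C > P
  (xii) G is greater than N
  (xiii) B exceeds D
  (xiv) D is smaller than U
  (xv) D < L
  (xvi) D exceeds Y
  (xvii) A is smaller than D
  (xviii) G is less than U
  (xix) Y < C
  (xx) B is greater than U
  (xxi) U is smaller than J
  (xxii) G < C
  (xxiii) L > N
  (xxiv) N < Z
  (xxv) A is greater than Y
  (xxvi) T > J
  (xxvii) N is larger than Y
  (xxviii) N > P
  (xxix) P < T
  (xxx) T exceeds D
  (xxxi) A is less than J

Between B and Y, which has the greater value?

B

Chaining the given relations: Y < P < N < G < C < X < A < D < U < B.
So Y < B; B is the larger of the two.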